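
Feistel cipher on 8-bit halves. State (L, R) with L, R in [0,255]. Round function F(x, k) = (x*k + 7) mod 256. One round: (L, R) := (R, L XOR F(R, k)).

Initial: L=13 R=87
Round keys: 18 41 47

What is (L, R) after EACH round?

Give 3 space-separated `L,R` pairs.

Round 1 (k=18): L=87 R=40
Round 2 (k=41): L=40 R=56
Round 3 (k=47): L=56 R=103

Answer: 87,40 40,56 56,103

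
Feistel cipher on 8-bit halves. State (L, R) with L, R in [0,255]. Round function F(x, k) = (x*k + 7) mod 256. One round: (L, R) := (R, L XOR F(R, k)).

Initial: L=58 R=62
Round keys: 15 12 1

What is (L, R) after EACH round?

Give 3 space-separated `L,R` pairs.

Round 1 (k=15): L=62 R=147
Round 2 (k=12): L=147 R=213
Round 3 (k=1): L=213 R=79

Answer: 62,147 147,213 213,79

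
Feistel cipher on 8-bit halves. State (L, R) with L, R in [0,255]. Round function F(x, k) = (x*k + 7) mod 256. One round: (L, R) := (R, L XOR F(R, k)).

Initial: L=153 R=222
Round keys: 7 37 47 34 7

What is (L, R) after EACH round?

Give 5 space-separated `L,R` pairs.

Round 1 (k=7): L=222 R=128
Round 2 (k=37): L=128 R=89
Round 3 (k=47): L=89 R=222
Round 4 (k=34): L=222 R=218
Round 5 (k=7): L=218 R=35

Answer: 222,128 128,89 89,222 222,218 218,35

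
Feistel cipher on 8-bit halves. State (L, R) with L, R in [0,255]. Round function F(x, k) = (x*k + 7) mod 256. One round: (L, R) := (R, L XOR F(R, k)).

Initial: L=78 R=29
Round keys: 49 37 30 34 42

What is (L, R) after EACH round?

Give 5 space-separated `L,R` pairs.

Round 1 (k=49): L=29 R=218
Round 2 (k=37): L=218 R=148
Round 3 (k=30): L=148 R=133
Round 4 (k=34): L=133 R=37
Round 5 (k=42): L=37 R=156

Answer: 29,218 218,148 148,133 133,37 37,156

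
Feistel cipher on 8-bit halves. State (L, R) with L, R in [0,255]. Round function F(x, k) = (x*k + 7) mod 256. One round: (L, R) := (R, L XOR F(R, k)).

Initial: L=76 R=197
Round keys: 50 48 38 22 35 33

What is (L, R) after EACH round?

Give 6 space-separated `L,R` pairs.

Answer: 197,205 205,178 178,190 190,233 233,92 92,10

Derivation:
Round 1 (k=50): L=197 R=205
Round 2 (k=48): L=205 R=178
Round 3 (k=38): L=178 R=190
Round 4 (k=22): L=190 R=233
Round 5 (k=35): L=233 R=92
Round 6 (k=33): L=92 R=10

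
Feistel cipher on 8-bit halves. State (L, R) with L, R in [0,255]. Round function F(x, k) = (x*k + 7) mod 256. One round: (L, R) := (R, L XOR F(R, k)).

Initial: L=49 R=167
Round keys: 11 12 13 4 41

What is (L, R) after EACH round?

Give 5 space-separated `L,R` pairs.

Answer: 167,5 5,228 228,158 158,155 155,68

Derivation:
Round 1 (k=11): L=167 R=5
Round 2 (k=12): L=5 R=228
Round 3 (k=13): L=228 R=158
Round 4 (k=4): L=158 R=155
Round 5 (k=41): L=155 R=68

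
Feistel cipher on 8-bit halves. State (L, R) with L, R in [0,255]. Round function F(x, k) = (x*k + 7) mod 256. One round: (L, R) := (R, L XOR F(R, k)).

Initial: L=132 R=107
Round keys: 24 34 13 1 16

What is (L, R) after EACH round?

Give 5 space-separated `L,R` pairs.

Round 1 (k=24): L=107 R=139
Round 2 (k=34): L=139 R=22
Round 3 (k=13): L=22 R=174
Round 4 (k=1): L=174 R=163
Round 5 (k=16): L=163 R=153

Answer: 107,139 139,22 22,174 174,163 163,153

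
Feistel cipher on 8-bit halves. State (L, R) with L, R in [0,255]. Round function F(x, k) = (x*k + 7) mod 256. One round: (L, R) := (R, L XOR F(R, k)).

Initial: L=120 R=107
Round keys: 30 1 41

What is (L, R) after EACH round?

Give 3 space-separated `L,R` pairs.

Answer: 107,233 233,155 155,51

Derivation:
Round 1 (k=30): L=107 R=233
Round 2 (k=1): L=233 R=155
Round 3 (k=41): L=155 R=51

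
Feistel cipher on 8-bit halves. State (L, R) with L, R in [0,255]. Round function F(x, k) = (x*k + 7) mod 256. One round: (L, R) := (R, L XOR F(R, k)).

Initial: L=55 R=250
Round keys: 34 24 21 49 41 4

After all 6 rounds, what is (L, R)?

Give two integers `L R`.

Answer: 137 29

Derivation:
Round 1 (k=34): L=250 R=12
Round 2 (k=24): L=12 R=221
Round 3 (k=21): L=221 R=36
Round 4 (k=49): L=36 R=54
Round 5 (k=41): L=54 R=137
Round 6 (k=4): L=137 R=29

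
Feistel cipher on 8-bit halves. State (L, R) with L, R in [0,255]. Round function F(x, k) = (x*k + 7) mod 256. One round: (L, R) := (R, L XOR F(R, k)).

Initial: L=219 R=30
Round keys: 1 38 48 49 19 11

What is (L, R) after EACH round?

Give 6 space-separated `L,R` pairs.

Answer: 30,254 254,165 165,9 9,101 101,143 143,73

Derivation:
Round 1 (k=1): L=30 R=254
Round 2 (k=38): L=254 R=165
Round 3 (k=48): L=165 R=9
Round 4 (k=49): L=9 R=101
Round 5 (k=19): L=101 R=143
Round 6 (k=11): L=143 R=73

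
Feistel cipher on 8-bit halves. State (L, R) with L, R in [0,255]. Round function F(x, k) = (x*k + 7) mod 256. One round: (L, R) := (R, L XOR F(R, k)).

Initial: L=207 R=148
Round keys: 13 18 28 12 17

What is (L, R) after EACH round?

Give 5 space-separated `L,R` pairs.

Round 1 (k=13): L=148 R=68
Round 2 (k=18): L=68 R=91
Round 3 (k=28): L=91 R=191
Round 4 (k=12): L=191 R=160
Round 5 (k=17): L=160 R=24

Answer: 148,68 68,91 91,191 191,160 160,24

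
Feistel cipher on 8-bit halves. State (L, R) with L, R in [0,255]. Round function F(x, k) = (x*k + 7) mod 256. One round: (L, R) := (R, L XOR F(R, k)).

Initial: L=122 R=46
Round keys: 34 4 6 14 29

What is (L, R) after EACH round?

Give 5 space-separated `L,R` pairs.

Round 1 (k=34): L=46 R=89
Round 2 (k=4): L=89 R=69
Round 3 (k=6): L=69 R=252
Round 4 (k=14): L=252 R=138
Round 5 (k=29): L=138 R=85

Answer: 46,89 89,69 69,252 252,138 138,85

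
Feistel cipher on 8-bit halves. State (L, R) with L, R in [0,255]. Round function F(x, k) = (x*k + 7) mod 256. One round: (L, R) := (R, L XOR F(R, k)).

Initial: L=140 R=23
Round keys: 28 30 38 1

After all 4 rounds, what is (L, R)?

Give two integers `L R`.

Round 1 (k=28): L=23 R=7
Round 2 (k=30): L=7 R=206
Round 3 (k=38): L=206 R=156
Round 4 (k=1): L=156 R=109

Answer: 156 109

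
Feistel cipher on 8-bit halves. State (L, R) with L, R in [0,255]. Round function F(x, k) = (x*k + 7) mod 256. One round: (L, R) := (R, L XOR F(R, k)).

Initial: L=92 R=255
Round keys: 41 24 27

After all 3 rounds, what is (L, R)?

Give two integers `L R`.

Answer: 200 157

Derivation:
Round 1 (k=41): L=255 R=130
Round 2 (k=24): L=130 R=200
Round 3 (k=27): L=200 R=157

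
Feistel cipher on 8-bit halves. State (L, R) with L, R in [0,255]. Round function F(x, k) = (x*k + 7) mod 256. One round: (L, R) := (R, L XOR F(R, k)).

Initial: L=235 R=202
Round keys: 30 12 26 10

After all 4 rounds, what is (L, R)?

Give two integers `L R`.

Answer: 65 124

Derivation:
Round 1 (k=30): L=202 R=88
Round 2 (k=12): L=88 R=237
Round 3 (k=26): L=237 R=65
Round 4 (k=10): L=65 R=124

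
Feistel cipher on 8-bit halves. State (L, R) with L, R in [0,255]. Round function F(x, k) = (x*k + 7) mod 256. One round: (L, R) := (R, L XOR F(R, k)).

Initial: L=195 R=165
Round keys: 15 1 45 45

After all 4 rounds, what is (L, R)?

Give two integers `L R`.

Answer: 145 89

Derivation:
Round 1 (k=15): L=165 R=113
Round 2 (k=1): L=113 R=221
Round 3 (k=45): L=221 R=145
Round 4 (k=45): L=145 R=89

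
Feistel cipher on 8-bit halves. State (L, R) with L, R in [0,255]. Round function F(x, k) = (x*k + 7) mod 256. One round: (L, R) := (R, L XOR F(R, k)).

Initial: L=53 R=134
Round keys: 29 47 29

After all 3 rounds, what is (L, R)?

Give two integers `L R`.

Answer: 129 164

Derivation:
Round 1 (k=29): L=134 R=0
Round 2 (k=47): L=0 R=129
Round 3 (k=29): L=129 R=164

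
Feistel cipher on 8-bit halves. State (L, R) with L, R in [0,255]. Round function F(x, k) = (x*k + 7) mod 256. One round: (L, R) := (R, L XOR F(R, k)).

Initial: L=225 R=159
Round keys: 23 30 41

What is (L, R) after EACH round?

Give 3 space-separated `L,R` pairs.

Round 1 (k=23): L=159 R=177
Round 2 (k=30): L=177 R=90
Round 3 (k=41): L=90 R=192

Answer: 159,177 177,90 90,192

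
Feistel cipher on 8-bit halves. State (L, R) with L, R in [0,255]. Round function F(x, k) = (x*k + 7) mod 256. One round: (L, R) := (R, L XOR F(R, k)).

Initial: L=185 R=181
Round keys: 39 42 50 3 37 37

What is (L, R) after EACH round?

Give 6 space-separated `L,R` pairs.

Answer: 181,35 35,112 112,196 196,35 35,210 210,66

Derivation:
Round 1 (k=39): L=181 R=35
Round 2 (k=42): L=35 R=112
Round 3 (k=50): L=112 R=196
Round 4 (k=3): L=196 R=35
Round 5 (k=37): L=35 R=210
Round 6 (k=37): L=210 R=66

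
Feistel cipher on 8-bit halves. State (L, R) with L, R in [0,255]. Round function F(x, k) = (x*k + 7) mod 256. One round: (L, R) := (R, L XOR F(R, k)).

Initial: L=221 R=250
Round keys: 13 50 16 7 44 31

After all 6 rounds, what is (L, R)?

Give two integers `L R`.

Round 1 (k=13): L=250 R=100
Round 2 (k=50): L=100 R=117
Round 3 (k=16): L=117 R=51
Round 4 (k=7): L=51 R=25
Round 5 (k=44): L=25 R=96
Round 6 (k=31): L=96 R=190

Answer: 96 190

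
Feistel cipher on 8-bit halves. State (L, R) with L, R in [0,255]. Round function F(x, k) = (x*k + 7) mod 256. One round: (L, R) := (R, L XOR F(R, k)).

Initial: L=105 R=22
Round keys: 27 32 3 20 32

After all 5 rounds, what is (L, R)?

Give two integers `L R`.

Round 1 (k=27): L=22 R=48
Round 2 (k=32): L=48 R=17
Round 3 (k=3): L=17 R=10
Round 4 (k=20): L=10 R=222
Round 5 (k=32): L=222 R=205

Answer: 222 205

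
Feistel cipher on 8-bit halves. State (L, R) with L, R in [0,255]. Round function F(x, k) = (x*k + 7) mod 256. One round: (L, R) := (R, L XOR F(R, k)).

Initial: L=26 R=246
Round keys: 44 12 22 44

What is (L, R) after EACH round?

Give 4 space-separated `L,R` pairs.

Round 1 (k=44): L=246 R=85
Round 2 (k=12): L=85 R=245
Round 3 (k=22): L=245 R=64
Round 4 (k=44): L=64 R=242

Answer: 246,85 85,245 245,64 64,242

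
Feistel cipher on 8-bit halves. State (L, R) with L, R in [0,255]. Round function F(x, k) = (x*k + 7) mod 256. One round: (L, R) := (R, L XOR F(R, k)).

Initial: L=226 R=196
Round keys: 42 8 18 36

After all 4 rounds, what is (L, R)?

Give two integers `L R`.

Answer: 192 172

Derivation:
Round 1 (k=42): L=196 R=205
Round 2 (k=8): L=205 R=171
Round 3 (k=18): L=171 R=192
Round 4 (k=36): L=192 R=172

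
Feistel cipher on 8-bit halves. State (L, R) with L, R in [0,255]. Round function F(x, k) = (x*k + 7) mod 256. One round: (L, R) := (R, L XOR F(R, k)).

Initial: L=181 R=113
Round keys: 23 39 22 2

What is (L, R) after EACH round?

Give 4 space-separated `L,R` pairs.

Answer: 113,155 155,213 213,206 206,118

Derivation:
Round 1 (k=23): L=113 R=155
Round 2 (k=39): L=155 R=213
Round 3 (k=22): L=213 R=206
Round 4 (k=2): L=206 R=118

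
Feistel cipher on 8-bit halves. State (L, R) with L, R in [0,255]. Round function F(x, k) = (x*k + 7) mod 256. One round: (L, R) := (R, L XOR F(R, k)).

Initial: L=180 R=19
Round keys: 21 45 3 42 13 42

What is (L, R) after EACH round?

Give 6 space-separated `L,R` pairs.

Round 1 (k=21): L=19 R=34
Round 2 (k=45): L=34 R=18
Round 3 (k=3): L=18 R=31
Round 4 (k=42): L=31 R=15
Round 5 (k=13): L=15 R=213
Round 6 (k=42): L=213 R=246

Answer: 19,34 34,18 18,31 31,15 15,213 213,246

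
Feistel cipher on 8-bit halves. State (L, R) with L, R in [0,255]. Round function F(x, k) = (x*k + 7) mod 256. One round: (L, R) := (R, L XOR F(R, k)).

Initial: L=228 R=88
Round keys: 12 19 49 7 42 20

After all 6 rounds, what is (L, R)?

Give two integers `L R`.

Round 1 (k=12): L=88 R=195
Round 2 (k=19): L=195 R=216
Round 3 (k=49): L=216 R=156
Round 4 (k=7): L=156 R=147
Round 5 (k=42): L=147 R=185
Round 6 (k=20): L=185 R=232

Answer: 185 232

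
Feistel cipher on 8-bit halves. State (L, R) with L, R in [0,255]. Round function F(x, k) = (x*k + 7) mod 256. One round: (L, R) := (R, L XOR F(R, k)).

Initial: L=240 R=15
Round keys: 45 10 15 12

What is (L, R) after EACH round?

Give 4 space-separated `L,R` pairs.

Answer: 15,90 90,132 132,153 153,183

Derivation:
Round 1 (k=45): L=15 R=90
Round 2 (k=10): L=90 R=132
Round 3 (k=15): L=132 R=153
Round 4 (k=12): L=153 R=183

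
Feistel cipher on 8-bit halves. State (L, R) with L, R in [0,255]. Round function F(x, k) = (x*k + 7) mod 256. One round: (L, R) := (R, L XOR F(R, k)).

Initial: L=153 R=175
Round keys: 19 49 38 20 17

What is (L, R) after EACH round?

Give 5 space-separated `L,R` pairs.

Round 1 (k=19): L=175 R=157
Round 2 (k=49): L=157 R=187
Round 3 (k=38): L=187 R=84
Round 4 (k=20): L=84 R=44
Round 5 (k=17): L=44 R=167

Answer: 175,157 157,187 187,84 84,44 44,167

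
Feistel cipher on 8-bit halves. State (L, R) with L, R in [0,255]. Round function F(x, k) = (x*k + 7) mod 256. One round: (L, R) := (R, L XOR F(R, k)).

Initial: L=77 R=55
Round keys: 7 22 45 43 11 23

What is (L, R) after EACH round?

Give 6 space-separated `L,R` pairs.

Answer: 55,197 197,194 194,228 228,145 145,166 166,96

Derivation:
Round 1 (k=7): L=55 R=197
Round 2 (k=22): L=197 R=194
Round 3 (k=45): L=194 R=228
Round 4 (k=43): L=228 R=145
Round 5 (k=11): L=145 R=166
Round 6 (k=23): L=166 R=96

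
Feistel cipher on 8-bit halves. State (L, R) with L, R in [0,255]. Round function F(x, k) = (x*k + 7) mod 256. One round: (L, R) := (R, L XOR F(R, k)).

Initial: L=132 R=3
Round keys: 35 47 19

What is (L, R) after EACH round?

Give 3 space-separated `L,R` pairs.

Round 1 (k=35): L=3 R=244
Round 2 (k=47): L=244 R=208
Round 3 (k=19): L=208 R=131

Answer: 3,244 244,208 208,131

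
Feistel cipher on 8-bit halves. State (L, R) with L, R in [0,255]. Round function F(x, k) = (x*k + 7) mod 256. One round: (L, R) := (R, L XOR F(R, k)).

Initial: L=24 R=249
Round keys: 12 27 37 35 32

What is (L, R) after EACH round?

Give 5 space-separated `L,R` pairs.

Round 1 (k=12): L=249 R=171
Round 2 (k=27): L=171 R=233
Round 3 (k=37): L=233 R=31
Round 4 (k=35): L=31 R=173
Round 5 (k=32): L=173 R=184

Answer: 249,171 171,233 233,31 31,173 173,184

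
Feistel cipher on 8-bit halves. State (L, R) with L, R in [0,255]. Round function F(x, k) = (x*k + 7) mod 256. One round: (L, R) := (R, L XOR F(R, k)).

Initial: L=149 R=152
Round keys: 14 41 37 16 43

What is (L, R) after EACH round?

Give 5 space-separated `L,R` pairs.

Answer: 152,194 194,129 129,110 110,102 102,71

Derivation:
Round 1 (k=14): L=152 R=194
Round 2 (k=41): L=194 R=129
Round 3 (k=37): L=129 R=110
Round 4 (k=16): L=110 R=102
Round 5 (k=43): L=102 R=71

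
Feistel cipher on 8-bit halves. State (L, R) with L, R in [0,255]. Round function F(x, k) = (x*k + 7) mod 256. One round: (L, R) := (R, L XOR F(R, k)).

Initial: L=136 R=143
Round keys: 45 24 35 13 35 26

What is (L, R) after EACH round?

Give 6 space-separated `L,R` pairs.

Answer: 143,162 162,184 184,141 141,136 136,18 18,83

Derivation:
Round 1 (k=45): L=143 R=162
Round 2 (k=24): L=162 R=184
Round 3 (k=35): L=184 R=141
Round 4 (k=13): L=141 R=136
Round 5 (k=35): L=136 R=18
Round 6 (k=26): L=18 R=83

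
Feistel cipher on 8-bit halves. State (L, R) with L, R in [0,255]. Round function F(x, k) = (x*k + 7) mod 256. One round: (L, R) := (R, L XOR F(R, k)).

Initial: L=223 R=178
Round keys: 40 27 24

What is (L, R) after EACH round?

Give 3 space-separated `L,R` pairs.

Answer: 178,8 8,109 109,55

Derivation:
Round 1 (k=40): L=178 R=8
Round 2 (k=27): L=8 R=109
Round 3 (k=24): L=109 R=55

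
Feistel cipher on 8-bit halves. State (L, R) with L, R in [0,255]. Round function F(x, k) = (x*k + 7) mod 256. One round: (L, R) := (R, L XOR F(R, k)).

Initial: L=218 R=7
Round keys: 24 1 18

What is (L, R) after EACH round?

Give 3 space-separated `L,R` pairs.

Round 1 (k=24): L=7 R=117
Round 2 (k=1): L=117 R=123
Round 3 (k=18): L=123 R=216

Answer: 7,117 117,123 123,216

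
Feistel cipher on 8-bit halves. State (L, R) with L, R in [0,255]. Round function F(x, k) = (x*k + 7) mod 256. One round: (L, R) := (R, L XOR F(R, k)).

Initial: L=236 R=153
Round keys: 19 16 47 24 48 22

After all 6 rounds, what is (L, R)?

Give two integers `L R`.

Round 1 (k=19): L=153 R=142
Round 2 (k=16): L=142 R=126
Round 3 (k=47): L=126 R=167
Round 4 (k=24): L=167 R=209
Round 5 (k=48): L=209 R=144
Round 6 (k=22): L=144 R=182

Answer: 144 182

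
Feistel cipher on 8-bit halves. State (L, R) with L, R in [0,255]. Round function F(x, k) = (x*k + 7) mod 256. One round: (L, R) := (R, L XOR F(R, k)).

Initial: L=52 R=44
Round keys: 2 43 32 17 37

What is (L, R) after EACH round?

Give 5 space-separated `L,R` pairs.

Round 1 (k=2): L=44 R=107
Round 2 (k=43): L=107 R=44
Round 3 (k=32): L=44 R=236
Round 4 (k=17): L=236 R=159
Round 5 (k=37): L=159 R=238

Answer: 44,107 107,44 44,236 236,159 159,238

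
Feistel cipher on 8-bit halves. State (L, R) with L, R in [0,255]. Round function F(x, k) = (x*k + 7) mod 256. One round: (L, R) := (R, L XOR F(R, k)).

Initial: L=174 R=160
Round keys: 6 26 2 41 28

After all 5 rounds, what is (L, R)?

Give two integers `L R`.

Answer: 86 47

Derivation:
Round 1 (k=6): L=160 R=105
Round 2 (k=26): L=105 R=17
Round 3 (k=2): L=17 R=64
Round 4 (k=41): L=64 R=86
Round 5 (k=28): L=86 R=47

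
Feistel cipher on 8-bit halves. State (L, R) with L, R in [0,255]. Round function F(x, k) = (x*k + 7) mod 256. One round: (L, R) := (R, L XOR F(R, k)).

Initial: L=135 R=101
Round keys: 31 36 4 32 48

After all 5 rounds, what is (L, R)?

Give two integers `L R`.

Answer: 153 13

Derivation:
Round 1 (k=31): L=101 R=197
Round 2 (k=36): L=197 R=222
Round 3 (k=4): L=222 R=186
Round 4 (k=32): L=186 R=153
Round 5 (k=48): L=153 R=13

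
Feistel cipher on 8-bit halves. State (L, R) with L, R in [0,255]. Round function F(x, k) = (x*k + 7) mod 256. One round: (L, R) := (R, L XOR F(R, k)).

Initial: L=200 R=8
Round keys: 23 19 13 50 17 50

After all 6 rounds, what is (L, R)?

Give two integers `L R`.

Round 1 (k=23): L=8 R=119
Round 2 (k=19): L=119 R=212
Round 3 (k=13): L=212 R=188
Round 4 (k=50): L=188 R=107
Round 5 (k=17): L=107 R=158
Round 6 (k=50): L=158 R=136

Answer: 158 136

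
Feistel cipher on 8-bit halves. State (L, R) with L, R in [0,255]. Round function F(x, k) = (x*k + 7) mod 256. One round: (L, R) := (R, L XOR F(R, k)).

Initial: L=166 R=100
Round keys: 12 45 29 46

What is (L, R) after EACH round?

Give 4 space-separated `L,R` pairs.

Answer: 100,17 17,96 96,246 246,91

Derivation:
Round 1 (k=12): L=100 R=17
Round 2 (k=45): L=17 R=96
Round 3 (k=29): L=96 R=246
Round 4 (k=46): L=246 R=91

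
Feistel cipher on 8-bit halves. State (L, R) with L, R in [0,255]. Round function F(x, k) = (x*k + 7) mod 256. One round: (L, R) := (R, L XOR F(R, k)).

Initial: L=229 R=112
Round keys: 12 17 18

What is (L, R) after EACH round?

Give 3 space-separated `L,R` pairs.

Round 1 (k=12): L=112 R=162
Round 2 (k=17): L=162 R=185
Round 3 (k=18): L=185 R=171

Answer: 112,162 162,185 185,171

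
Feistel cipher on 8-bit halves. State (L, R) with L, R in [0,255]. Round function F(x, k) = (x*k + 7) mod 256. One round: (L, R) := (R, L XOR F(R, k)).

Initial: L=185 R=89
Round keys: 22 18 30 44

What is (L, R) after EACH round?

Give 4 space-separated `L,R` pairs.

Round 1 (k=22): L=89 R=20
Round 2 (k=18): L=20 R=54
Round 3 (k=30): L=54 R=79
Round 4 (k=44): L=79 R=173

Answer: 89,20 20,54 54,79 79,173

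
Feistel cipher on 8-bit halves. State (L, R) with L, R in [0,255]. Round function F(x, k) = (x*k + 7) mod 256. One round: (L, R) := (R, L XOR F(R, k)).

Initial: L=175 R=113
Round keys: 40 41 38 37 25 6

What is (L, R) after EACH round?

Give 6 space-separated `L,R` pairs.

Answer: 113,0 0,118 118,139 139,104 104,164 164,183

Derivation:
Round 1 (k=40): L=113 R=0
Round 2 (k=41): L=0 R=118
Round 3 (k=38): L=118 R=139
Round 4 (k=37): L=139 R=104
Round 5 (k=25): L=104 R=164
Round 6 (k=6): L=164 R=183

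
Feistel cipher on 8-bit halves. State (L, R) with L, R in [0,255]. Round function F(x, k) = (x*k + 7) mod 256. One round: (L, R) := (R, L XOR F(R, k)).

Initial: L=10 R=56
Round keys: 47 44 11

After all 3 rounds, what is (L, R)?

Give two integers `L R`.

Round 1 (k=47): L=56 R=69
Round 2 (k=44): L=69 R=219
Round 3 (k=11): L=219 R=53

Answer: 219 53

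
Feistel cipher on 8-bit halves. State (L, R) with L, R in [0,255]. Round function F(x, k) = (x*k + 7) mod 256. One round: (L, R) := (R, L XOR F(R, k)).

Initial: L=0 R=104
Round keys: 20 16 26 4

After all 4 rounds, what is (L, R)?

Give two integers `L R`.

Round 1 (k=20): L=104 R=39
Round 2 (k=16): L=39 R=31
Round 3 (k=26): L=31 R=10
Round 4 (k=4): L=10 R=48

Answer: 10 48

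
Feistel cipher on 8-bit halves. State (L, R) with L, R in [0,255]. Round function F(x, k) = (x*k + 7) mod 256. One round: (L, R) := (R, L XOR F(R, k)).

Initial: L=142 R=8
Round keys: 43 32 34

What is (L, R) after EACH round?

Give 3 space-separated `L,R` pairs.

Round 1 (k=43): L=8 R=209
Round 2 (k=32): L=209 R=47
Round 3 (k=34): L=47 R=148

Answer: 8,209 209,47 47,148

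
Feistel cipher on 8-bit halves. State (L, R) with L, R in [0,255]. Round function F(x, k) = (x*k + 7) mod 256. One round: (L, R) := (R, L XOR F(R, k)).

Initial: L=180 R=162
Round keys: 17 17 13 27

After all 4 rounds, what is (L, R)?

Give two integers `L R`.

Answer: 248 217

Derivation:
Round 1 (k=17): L=162 R=125
Round 2 (k=17): L=125 R=246
Round 3 (k=13): L=246 R=248
Round 4 (k=27): L=248 R=217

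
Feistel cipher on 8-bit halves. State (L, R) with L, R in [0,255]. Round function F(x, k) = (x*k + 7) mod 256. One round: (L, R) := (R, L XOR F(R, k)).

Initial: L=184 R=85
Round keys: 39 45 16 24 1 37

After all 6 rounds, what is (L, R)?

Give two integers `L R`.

Answer: 151 81

Derivation:
Round 1 (k=39): L=85 R=66
Round 2 (k=45): L=66 R=244
Round 3 (k=16): L=244 R=5
Round 4 (k=24): L=5 R=139
Round 5 (k=1): L=139 R=151
Round 6 (k=37): L=151 R=81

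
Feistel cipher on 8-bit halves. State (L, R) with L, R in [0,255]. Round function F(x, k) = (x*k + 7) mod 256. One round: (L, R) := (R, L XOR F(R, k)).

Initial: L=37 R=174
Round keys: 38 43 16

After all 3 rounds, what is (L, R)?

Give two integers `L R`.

Answer: 31 9

Derivation:
Round 1 (k=38): L=174 R=254
Round 2 (k=43): L=254 R=31
Round 3 (k=16): L=31 R=9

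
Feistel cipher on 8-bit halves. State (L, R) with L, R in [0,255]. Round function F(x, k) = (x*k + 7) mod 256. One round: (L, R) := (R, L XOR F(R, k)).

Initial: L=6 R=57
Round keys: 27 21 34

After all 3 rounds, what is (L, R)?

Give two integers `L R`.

Answer: 58 183

Derivation:
Round 1 (k=27): L=57 R=12
Round 2 (k=21): L=12 R=58
Round 3 (k=34): L=58 R=183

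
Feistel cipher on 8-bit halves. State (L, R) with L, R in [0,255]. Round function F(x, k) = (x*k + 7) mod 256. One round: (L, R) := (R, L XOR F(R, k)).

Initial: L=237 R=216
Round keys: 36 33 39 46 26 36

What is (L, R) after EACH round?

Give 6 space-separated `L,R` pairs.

Answer: 216,138 138,9 9,236 236,102 102,143 143,69

Derivation:
Round 1 (k=36): L=216 R=138
Round 2 (k=33): L=138 R=9
Round 3 (k=39): L=9 R=236
Round 4 (k=46): L=236 R=102
Round 5 (k=26): L=102 R=143
Round 6 (k=36): L=143 R=69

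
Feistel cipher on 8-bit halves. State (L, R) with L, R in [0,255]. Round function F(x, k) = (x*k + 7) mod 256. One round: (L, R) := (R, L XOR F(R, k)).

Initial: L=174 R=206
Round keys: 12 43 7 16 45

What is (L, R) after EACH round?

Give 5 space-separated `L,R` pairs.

Answer: 206,1 1,252 252,234 234,91 91,236

Derivation:
Round 1 (k=12): L=206 R=1
Round 2 (k=43): L=1 R=252
Round 3 (k=7): L=252 R=234
Round 4 (k=16): L=234 R=91
Round 5 (k=45): L=91 R=236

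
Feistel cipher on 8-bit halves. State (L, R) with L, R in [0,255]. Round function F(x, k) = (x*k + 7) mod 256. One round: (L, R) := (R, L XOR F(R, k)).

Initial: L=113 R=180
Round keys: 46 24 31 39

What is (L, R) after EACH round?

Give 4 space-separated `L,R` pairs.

Answer: 180,46 46,227 227,170 170,14

Derivation:
Round 1 (k=46): L=180 R=46
Round 2 (k=24): L=46 R=227
Round 3 (k=31): L=227 R=170
Round 4 (k=39): L=170 R=14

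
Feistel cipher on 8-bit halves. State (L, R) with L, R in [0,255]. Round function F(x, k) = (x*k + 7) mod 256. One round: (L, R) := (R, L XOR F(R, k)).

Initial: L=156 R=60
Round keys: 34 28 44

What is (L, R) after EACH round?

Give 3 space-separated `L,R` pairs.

Answer: 60,99 99,231 231,216

Derivation:
Round 1 (k=34): L=60 R=99
Round 2 (k=28): L=99 R=231
Round 3 (k=44): L=231 R=216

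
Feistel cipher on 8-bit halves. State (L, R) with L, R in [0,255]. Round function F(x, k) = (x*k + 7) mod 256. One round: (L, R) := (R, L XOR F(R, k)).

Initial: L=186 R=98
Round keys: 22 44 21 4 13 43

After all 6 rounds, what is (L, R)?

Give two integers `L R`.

Round 1 (k=22): L=98 R=201
Round 2 (k=44): L=201 R=241
Round 3 (k=21): L=241 R=5
Round 4 (k=4): L=5 R=234
Round 5 (k=13): L=234 R=236
Round 6 (k=43): L=236 R=65

Answer: 236 65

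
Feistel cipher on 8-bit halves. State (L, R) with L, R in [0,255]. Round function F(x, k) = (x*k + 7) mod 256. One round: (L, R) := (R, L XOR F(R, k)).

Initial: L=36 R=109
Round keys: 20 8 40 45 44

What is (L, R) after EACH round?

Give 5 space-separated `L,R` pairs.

Answer: 109,175 175,18 18,120 120,13 13,59

Derivation:
Round 1 (k=20): L=109 R=175
Round 2 (k=8): L=175 R=18
Round 3 (k=40): L=18 R=120
Round 4 (k=45): L=120 R=13
Round 5 (k=44): L=13 R=59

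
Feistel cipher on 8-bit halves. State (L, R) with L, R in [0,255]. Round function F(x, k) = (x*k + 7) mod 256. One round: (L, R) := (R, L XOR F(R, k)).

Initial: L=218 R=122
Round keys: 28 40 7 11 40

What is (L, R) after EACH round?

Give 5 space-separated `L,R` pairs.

Round 1 (k=28): L=122 R=133
Round 2 (k=40): L=133 R=181
Round 3 (k=7): L=181 R=127
Round 4 (k=11): L=127 R=201
Round 5 (k=40): L=201 R=16

Answer: 122,133 133,181 181,127 127,201 201,16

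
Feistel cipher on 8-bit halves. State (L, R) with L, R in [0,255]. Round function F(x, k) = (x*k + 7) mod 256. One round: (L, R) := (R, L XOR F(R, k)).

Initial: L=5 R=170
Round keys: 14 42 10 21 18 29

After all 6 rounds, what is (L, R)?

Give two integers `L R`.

Answer: 10 42

Derivation:
Round 1 (k=14): L=170 R=86
Round 2 (k=42): L=86 R=137
Round 3 (k=10): L=137 R=55
Round 4 (k=21): L=55 R=3
Round 5 (k=18): L=3 R=10
Round 6 (k=29): L=10 R=42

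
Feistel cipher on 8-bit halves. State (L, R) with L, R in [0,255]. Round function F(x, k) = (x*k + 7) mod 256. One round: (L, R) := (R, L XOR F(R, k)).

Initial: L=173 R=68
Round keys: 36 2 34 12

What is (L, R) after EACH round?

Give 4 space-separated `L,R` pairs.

Round 1 (k=36): L=68 R=58
Round 2 (k=2): L=58 R=63
Round 3 (k=34): L=63 R=95
Round 4 (k=12): L=95 R=68

Answer: 68,58 58,63 63,95 95,68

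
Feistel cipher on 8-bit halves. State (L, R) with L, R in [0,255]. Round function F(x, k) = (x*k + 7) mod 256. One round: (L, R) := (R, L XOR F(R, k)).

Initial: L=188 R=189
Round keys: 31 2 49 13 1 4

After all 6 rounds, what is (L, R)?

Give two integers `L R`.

Answer: 100 23

Derivation:
Round 1 (k=31): L=189 R=86
Round 2 (k=2): L=86 R=14
Round 3 (k=49): L=14 R=227
Round 4 (k=13): L=227 R=128
Round 5 (k=1): L=128 R=100
Round 6 (k=4): L=100 R=23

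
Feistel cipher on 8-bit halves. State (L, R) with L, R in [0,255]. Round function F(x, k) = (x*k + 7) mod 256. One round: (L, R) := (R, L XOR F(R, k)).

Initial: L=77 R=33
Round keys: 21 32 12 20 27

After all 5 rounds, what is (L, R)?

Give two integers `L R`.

Round 1 (k=21): L=33 R=241
Round 2 (k=32): L=241 R=6
Round 3 (k=12): L=6 R=190
Round 4 (k=20): L=190 R=217
Round 5 (k=27): L=217 R=84

Answer: 217 84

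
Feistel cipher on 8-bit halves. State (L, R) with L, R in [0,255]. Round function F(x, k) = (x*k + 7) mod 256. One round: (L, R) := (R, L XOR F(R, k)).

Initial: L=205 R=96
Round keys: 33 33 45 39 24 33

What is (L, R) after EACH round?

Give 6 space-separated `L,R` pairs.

Answer: 96,170 170,145 145,46 46,152 152,105 105,8

Derivation:
Round 1 (k=33): L=96 R=170
Round 2 (k=33): L=170 R=145
Round 3 (k=45): L=145 R=46
Round 4 (k=39): L=46 R=152
Round 5 (k=24): L=152 R=105
Round 6 (k=33): L=105 R=8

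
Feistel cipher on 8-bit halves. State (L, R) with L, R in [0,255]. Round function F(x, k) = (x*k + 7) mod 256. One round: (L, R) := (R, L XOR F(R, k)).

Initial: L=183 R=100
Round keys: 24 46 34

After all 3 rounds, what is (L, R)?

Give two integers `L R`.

Round 1 (k=24): L=100 R=208
Round 2 (k=46): L=208 R=3
Round 3 (k=34): L=3 R=189

Answer: 3 189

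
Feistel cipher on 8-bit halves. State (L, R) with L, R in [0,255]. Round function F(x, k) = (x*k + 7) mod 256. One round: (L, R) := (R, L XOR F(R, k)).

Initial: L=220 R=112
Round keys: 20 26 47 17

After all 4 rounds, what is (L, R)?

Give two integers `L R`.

Round 1 (k=20): L=112 R=27
Round 2 (k=26): L=27 R=181
Round 3 (k=47): L=181 R=89
Round 4 (k=17): L=89 R=69

Answer: 89 69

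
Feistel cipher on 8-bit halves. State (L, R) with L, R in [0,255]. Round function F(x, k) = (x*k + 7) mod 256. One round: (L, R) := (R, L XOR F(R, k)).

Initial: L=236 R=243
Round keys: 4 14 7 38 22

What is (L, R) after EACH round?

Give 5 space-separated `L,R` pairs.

Answer: 243,63 63,138 138,242 242,121 121,159

Derivation:
Round 1 (k=4): L=243 R=63
Round 2 (k=14): L=63 R=138
Round 3 (k=7): L=138 R=242
Round 4 (k=38): L=242 R=121
Round 5 (k=22): L=121 R=159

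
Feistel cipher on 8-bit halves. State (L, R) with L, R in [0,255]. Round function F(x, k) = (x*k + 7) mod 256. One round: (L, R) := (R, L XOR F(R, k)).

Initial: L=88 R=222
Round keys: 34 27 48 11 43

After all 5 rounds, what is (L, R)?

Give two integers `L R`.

Round 1 (k=34): L=222 R=219
Round 2 (k=27): L=219 R=254
Round 3 (k=48): L=254 R=124
Round 4 (k=11): L=124 R=165
Round 5 (k=43): L=165 R=194

Answer: 165 194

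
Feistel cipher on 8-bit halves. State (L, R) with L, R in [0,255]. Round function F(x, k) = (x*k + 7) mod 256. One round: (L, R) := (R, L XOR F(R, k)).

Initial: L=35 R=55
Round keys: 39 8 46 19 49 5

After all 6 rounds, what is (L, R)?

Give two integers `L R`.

Answer: 150 38

Derivation:
Round 1 (k=39): L=55 R=75
Round 2 (k=8): L=75 R=104
Round 3 (k=46): L=104 R=252
Round 4 (k=19): L=252 R=211
Round 5 (k=49): L=211 R=150
Round 6 (k=5): L=150 R=38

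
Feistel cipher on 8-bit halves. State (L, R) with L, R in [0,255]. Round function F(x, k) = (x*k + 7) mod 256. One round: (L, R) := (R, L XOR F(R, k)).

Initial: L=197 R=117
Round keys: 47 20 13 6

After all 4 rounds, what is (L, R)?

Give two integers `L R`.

Round 1 (k=47): L=117 R=71
Round 2 (k=20): L=71 R=230
Round 3 (k=13): L=230 R=242
Round 4 (k=6): L=242 R=85

Answer: 242 85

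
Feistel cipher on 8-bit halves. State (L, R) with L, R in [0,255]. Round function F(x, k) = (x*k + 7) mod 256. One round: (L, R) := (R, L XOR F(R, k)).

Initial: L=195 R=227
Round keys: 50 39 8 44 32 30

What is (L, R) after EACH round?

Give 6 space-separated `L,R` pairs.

Round 1 (k=50): L=227 R=158
Round 2 (k=39): L=158 R=250
Round 3 (k=8): L=250 R=73
Round 4 (k=44): L=73 R=105
Round 5 (k=32): L=105 R=110
Round 6 (k=30): L=110 R=130

Answer: 227,158 158,250 250,73 73,105 105,110 110,130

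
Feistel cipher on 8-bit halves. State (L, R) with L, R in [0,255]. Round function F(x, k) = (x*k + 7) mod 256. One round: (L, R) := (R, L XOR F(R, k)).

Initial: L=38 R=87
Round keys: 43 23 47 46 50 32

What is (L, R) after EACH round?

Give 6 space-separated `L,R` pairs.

Answer: 87,130 130,226 226,7 7,171 171,106 106,236

Derivation:
Round 1 (k=43): L=87 R=130
Round 2 (k=23): L=130 R=226
Round 3 (k=47): L=226 R=7
Round 4 (k=46): L=7 R=171
Round 5 (k=50): L=171 R=106
Round 6 (k=32): L=106 R=236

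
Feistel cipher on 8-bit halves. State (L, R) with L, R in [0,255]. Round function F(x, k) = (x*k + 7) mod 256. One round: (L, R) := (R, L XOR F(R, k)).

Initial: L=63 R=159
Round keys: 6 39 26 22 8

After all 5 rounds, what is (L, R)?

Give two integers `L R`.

Round 1 (k=6): L=159 R=254
Round 2 (k=39): L=254 R=38
Round 3 (k=26): L=38 R=29
Round 4 (k=22): L=29 R=163
Round 5 (k=8): L=163 R=2

Answer: 163 2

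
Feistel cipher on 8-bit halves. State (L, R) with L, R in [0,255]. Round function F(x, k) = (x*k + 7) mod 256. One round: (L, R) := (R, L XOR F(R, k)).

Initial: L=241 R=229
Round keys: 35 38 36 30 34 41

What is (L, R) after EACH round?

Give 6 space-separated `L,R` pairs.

Answer: 229,167 167,52 52,240 240,19 19,125 125,31

Derivation:
Round 1 (k=35): L=229 R=167
Round 2 (k=38): L=167 R=52
Round 3 (k=36): L=52 R=240
Round 4 (k=30): L=240 R=19
Round 5 (k=34): L=19 R=125
Round 6 (k=41): L=125 R=31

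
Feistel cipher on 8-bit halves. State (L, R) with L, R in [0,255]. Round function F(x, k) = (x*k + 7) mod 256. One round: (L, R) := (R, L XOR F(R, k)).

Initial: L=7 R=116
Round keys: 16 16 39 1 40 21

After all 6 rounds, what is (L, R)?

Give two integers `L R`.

Answer: 203 14

Derivation:
Round 1 (k=16): L=116 R=64
Round 2 (k=16): L=64 R=115
Round 3 (k=39): L=115 R=204
Round 4 (k=1): L=204 R=160
Round 5 (k=40): L=160 R=203
Round 6 (k=21): L=203 R=14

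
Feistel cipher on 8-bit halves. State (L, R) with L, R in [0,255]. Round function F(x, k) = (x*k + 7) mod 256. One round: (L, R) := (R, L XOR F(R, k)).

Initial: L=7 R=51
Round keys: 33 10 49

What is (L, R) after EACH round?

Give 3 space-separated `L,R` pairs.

Round 1 (k=33): L=51 R=157
Round 2 (k=10): L=157 R=26
Round 3 (k=49): L=26 R=156

Answer: 51,157 157,26 26,156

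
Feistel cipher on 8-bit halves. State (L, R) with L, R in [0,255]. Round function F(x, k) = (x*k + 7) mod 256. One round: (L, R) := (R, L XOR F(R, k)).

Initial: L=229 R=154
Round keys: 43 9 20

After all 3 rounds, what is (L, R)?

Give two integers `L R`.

Round 1 (k=43): L=154 R=0
Round 2 (k=9): L=0 R=157
Round 3 (k=20): L=157 R=75

Answer: 157 75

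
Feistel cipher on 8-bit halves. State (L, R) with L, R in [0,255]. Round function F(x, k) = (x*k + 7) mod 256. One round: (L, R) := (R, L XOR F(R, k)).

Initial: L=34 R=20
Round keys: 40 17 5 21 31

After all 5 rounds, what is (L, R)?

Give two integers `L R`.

Round 1 (k=40): L=20 R=5
Round 2 (k=17): L=5 R=72
Round 3 (k=5): L=72 R=106
Round 4 (k=21): L=106 R=241
Round 5 (k=31): L=241 R=92

Answer: 241 92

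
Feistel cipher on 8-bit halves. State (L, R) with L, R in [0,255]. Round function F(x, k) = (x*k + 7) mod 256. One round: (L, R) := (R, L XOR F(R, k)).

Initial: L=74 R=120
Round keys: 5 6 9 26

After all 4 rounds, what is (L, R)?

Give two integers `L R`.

Round 1 (k=5): L=120 R=21
Round 2 (k=6): L=21 R=253
Round 3 (k=9): L=253 R=249
Round 4 (k=26): L=249 R=172

Answer: 249 172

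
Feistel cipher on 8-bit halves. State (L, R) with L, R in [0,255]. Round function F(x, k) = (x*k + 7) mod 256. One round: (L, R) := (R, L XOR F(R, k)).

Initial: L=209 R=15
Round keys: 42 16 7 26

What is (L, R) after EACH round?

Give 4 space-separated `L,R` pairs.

Answer: 15,172 172,200 200,211 211,189

Derivation:
Round 1 (k=42): L=15 R=172
Round 2 (k=16): L=172 R=200
Round 3 (k=7): L=200 R=211
Round 4 (k=26): L=211 R=189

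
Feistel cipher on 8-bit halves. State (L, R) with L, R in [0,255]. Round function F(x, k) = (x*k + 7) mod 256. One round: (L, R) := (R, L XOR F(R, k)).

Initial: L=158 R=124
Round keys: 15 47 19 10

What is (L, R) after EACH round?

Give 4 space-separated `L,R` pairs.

Answer: 124,213 213,94 94,212 212,17

Derivation:
Round 1 (k=15): L=124 R=213
Round 2 (k=47): L=213 R=94
Round 3 (k=19): L=94 R=212
Round 4 (k=10): L=212 R=17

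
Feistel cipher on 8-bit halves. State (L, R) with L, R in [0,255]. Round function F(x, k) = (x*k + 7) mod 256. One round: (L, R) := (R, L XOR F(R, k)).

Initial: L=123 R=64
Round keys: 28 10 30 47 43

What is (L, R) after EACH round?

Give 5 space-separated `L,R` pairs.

Answer: 64,124 124,159 159,213 213,189 189,19

Derivation:
Round 1 (k=28): L=64 R=124
Round 2 (k=10): L=124 R=159
Round 3 (k=30): L=159 R=213
Round 4 (k=47): L=213 R=189
Round 5 (k=43): L=189 R=19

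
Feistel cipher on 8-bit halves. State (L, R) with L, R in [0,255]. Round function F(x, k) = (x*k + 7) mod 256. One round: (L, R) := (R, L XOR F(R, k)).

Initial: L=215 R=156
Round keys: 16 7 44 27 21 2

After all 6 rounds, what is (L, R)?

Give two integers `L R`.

Round 1 (k=16): L=156 R=16
Round 2 (k=7): L=16 R=235
Round 3 (k=44): L=235 R=123
Round 4 (k=27): L=123 R=235
Round 5 (k=21): L=235 R=53
Round 6 (k=2): L=53 R=154

Answer: 53 154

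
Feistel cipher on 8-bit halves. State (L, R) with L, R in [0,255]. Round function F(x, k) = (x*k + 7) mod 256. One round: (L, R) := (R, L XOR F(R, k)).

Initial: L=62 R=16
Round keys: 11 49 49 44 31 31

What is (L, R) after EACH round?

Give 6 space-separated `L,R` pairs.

Answer: 16,137 137,80 80,222 222,127 127,182 182,110

Derivation:
Round 1 (k=11): L=16 R=137
Round 2 (k=49): L=137 R=80
Round 3 (k=49): L=80 R=222
Round 4 (k=44): L=222 R=127
Round 5 (k=31): L=127 R=182
Round 6 (k=31): L=182 R=110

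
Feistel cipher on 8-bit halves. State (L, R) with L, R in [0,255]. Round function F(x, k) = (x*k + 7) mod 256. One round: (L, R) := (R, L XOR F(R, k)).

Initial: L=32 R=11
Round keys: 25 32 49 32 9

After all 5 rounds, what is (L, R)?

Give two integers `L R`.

Answer: 107 99

Derivation:
Round 1 (k=25): L=11 R=58
Round 2 (k=32): L=58 R=76
Round 3 (k=49): L=76 R=169
Round 4 (k=32): L=169 R=107
Round 5 (k=9): L=107 R=99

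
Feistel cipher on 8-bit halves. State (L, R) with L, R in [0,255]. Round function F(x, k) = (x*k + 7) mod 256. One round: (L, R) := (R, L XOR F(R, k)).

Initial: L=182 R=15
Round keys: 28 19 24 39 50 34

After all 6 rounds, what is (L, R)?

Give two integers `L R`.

Answer: 173 117

Derivation:
Round 1 (k=28): L=15 R=29
Round 2 (k=19): L=29 R=33
Round 3 (k=24): L=33 R=2
Round 4 (k=39): L=2 R=116
Round 5 (k=50): L=116 R=173
Round 6 (k=34): L=173 R=117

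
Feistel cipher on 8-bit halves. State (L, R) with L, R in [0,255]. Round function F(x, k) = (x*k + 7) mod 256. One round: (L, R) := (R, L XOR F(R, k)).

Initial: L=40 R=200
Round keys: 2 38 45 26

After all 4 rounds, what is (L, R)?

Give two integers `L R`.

Answer: 3 252

Derivation:
Round 1 (k=2): L=200 R=191
Round 2 (k=38): L=191 R=169
Round 3 (k=45): L=169 R=3
Round 4 (k=26): L=3 R=252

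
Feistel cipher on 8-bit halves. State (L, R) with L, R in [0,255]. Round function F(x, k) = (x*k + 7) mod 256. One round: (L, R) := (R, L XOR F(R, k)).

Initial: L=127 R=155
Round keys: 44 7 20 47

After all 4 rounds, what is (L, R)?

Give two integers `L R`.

Round 1 (k=44): L=155 R=212
Round 2 (k=7): L=212 R=72
Round 3 (k=20): L=72 R=115
Round 4 (k=47): L=115 R=108

Answer: 115 108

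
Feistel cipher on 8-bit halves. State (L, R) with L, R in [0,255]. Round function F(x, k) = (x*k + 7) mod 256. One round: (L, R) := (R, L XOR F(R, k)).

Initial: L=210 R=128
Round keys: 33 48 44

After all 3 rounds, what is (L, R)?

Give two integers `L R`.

Answer: 119 46

Derivation:
Round 1 (k=33): L=128 R=85
Round 2 (k=48): L=85 R=119
Round 3 (k=44): L=119 R=46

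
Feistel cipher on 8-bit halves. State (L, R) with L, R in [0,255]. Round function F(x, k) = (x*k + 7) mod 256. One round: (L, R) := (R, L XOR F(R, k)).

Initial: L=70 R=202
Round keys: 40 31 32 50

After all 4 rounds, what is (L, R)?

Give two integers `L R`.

Round 1 (k=40): L=202 R=209
Round 2 (k=31): L=209 R=156
Round 3 (k=32): L=156 R=86
Round 4 (k=50): L=86 R=79

Answer: 86 79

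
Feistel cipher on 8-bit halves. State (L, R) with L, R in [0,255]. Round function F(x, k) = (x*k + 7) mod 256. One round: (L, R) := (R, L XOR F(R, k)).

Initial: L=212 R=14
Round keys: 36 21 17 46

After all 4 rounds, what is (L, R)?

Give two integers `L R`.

Round 1 (k=36): L=14 R=43
Round 2 (k=21): L=43 R=128
Round 3 (k=17): L=128 R=172
Round 4 (k=46): L=172 R=111

Answer: 172 111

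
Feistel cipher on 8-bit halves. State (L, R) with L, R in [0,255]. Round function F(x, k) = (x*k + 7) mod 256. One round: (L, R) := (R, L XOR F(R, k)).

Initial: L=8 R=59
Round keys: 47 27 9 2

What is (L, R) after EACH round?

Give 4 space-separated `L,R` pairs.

Answer: 59,212 212,88 88,203 203,197

Derivation:
Round 1 (k=47): L=59 R=212
Round 2 (k=27): L=212 R=88
Round 3 (k=9): L=88 R=203
Round 4 (k=2): L=203 R=197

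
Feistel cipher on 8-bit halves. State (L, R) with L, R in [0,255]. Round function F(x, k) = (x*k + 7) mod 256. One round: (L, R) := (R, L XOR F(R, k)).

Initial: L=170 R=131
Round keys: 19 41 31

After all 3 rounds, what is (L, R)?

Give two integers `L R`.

Answer: 130 175

Derivation:
Round 1 (k=19): L=131 R=106
Round 2 (k=41): L=106 R=130
Round 3 (k=31): L=130 R=175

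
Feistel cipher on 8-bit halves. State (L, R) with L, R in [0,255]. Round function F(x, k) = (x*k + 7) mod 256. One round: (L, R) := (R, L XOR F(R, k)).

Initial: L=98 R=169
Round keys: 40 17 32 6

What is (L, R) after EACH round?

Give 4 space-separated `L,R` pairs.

Answer: 169,13 13,77 77,170 170,78

Derivation:
Round 1 (k=40): L=169 R=13
Round 2 (k=17): L=13 R=77
Round 3 (k=32): L=77 R=170
Round 4 (k=6): L=170 R=78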